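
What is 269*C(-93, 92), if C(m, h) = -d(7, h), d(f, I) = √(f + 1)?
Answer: -538*√2 ≈ -760.85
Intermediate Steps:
d(f, I) = √(1 + f)
C(m, h) = -2*√2 (C(m, h) = -√(1 + 7) = -√8 = -2*√2)
269*C(-93, 92) = 269*(-2*√2) = -538*√2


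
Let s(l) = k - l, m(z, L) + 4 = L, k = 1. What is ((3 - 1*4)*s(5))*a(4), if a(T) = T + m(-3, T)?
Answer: 16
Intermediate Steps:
m(z, L) = -4 + L
a(T) = -4 + 2*T (a(T) = T + (-4 + T) = -4 + 2*T)
s(l) = 1 - l
((3 - 1*4)*s(5))*a(4) = ((3 - 1*4)*(1 - 1*5))*(-4 + 2*4) = ((3 - 4)*(1 - 5))*(-4 + 8) = -1*(-4)*4 = 4*4 = 16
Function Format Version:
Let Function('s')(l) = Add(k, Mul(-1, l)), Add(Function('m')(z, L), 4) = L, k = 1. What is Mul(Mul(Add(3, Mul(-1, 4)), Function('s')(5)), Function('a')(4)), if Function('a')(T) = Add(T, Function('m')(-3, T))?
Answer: 16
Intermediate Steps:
Function('m')(z, L) = Add(-4, L)
Function('a')(T) = Add(-4, Mul(2, T)) (Function('a')(T) = Add(T, Add(-4, T)) = Add(-4, Mul(2, T)))
Function('s')(l) = Add(1, Mul(-1, l))
Mul(Mul(Add(3, Mul(-1, 4)), Function('s')(5)), Function('a')(4)) = Mul(Mul(Add(3, Mul(-1, 4)), Add(1, Mul(-1, 5))), Add(-4, Mul(2, 4))) = Mul(Mul(Add(3, -4), Add(1, -5)), Add(-4, 8)) = Mul(Mul(-1, -4), 4) = Mul(4, 4) = 16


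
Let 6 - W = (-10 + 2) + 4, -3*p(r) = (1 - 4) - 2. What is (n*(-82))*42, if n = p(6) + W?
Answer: -40180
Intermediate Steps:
p(r) = 5/3 (p(r) = -((1 - 4) - 2)/3 = -(-3 - 2)/3 = -⅓*(-5) = 5/3)
W = 10 (W = 6 - ((-10 + 2) + 4) = 6 - (-8 + 4) = 6 - 1*(-4) = 6 + 4 = 10)
n = 35/3 (n = 5/3 + 10 = 35/3 ≈ 11.667)
(n*(-82))*42 = ((35/3)*(-82))*42 = -2870/3*42 = -40180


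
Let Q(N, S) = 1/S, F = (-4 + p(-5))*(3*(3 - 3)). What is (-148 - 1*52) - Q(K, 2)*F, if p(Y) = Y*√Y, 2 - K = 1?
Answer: -200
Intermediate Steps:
K = 1 (K = 2 - 1*1 = 2 - 1 = 1)
p(Y) = Y^(3/2)
F = 0 (F = (-4 + (-5)^(3/2))*(3*(3 - 3)) = (-4 - 5*I*√5)*(3*0) = (-4 - 5*I*√5)*0 = 0)
Q(N, S) = 1/S
(-148 - 1*52) - Q(K, 2)*F = (-148 - 1*52) - 0/2 = (-148 - 52) - 0/2 = -200 - 1*0 = -200 + 0 = -200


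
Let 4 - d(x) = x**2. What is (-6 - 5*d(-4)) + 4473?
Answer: 4527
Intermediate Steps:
d(x) = 4 - x**2
(-6 - 5*d(-4)) + 4473 = (-6 - 5*(4 - 1*(-4)**2)) + 4473 = (-6 - 5*(4 - 1*16)) + 4473 = (-6 - 5*(4 - 16)) + 4473 = (-6 - 5*(-12)) + 4473 = (-6 + 60) + 4473 = 54 + 4473 = 4527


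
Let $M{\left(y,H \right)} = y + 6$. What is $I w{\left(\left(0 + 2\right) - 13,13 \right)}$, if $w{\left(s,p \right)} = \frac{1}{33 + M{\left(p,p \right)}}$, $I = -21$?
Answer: $- \frac{21}{52} \approx -0.40385$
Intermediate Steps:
$M{\left(y,H \right)} = 6 + y$
$w{\left(s,p \right)} = \frac{1}{39 + p}$ ($w{\left(s,p \right)} = \frac{1}{33 + \left(6 + p\right)} = \frac{1}{39 + p}$)
$I w{\left(\left(0 + 2\right) - 13,13 \right)} = - \frac{21}{39 + 13} = - \frac{21}{52}$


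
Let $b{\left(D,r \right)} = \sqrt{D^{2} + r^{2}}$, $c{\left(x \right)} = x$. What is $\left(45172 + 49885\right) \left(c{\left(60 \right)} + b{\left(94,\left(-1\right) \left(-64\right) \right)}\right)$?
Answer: $5703420 + 190114 \sqrt{3233} \approx 1.6513 \cdot 10^{7}$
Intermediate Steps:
$\left(45172 + 49885\right) \left(c{\left(60 \right)} + b{\left(94,\left(-1\right) \left(-64\right) \right)}\right) = \left(45172 + 49885\right) \left(60 + \sqrt{94^{2} + \left(\left(-1\right) \left(-64\right)\right)^{2}}\right) = 95057 \left(60 + \sqrt{8836 + 64^{2}}\right) = 95057 \left(60 + \sqrt{8836 + 4096}\right) = 95057 \left(60 + \sqrt{12932}\right) = 95057 \left(60 + 2 \sqrt{3233}\right) = 5703420 + 190114 \sqrt{3233}$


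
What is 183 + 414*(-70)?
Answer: -28797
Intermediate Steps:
183 + 414*(-70) = 183 - 28980 = -28797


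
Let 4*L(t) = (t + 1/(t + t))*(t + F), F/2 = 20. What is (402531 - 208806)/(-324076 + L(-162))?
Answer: -125533800/206799419 ≈ -0.60703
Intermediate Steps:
F = 40 (F = 2*20 = 40)
L(t) = (40 + t)*(t + 1/(2*t))/4 (L(t) = ((t + 1/(t + t))*(t + 40))/4 = ((t + 1/(2*t))*(40 + t))/4 = ((40 + t)*(t + 1/(2*t)))/4 = (40 + t)*(t + 1/(2*t))/4)
(402531 - 208806)/(-324076 + L(-162)) = (402531 - 208806)/(-324076 + (⅛ + 5/(-162) + 10*(-162) + (¼)*(-162)²)) = 193725/(-324076 + (⅛ + 5*(-1/162) - 1620 + (¼)*26244)) = 193725/(-324076 + (⅛ - 5/162 - 1620 + 6561)) = 193725/(-324076 + 3201829/648) = 193725/(-206799419/648) = 193725*(-648/206799419) = -125533800/206799419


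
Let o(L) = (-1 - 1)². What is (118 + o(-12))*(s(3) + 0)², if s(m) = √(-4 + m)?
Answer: -122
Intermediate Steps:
o(L) = 4 (o(L) = (-2)² = 4)
(118 + o(-12))*(s(3) + 0)² = (118 + 4)*(√(-4 + 3) + 0)² = 122*(√(-1) + 0)² = 122*(I + 0)² = 122*I² = 122*(-1) = -122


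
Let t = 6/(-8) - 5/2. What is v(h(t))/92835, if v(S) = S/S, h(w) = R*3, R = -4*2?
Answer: 1/92835 ≈ 1.0772e-5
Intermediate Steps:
R = -8
t = -13/4 (t = 6*(-⅛) - 5*½ = -¾ - 5/2 = -13/4 ≈ -3.2500)
h(w) = -24 (h(w) = -8*3 = -24)
v(S) = 1
v(h(t))/92835 = 1/92835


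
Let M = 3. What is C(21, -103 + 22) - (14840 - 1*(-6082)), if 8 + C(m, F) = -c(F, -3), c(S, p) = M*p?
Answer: -20921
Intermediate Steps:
c(S, p) = 3*p
C(m, F) = 1 (C(m, F) = -8 - 3*(-3) = -8 - 1*(-9) = -8 + 9 = 1)
C(21, -103 + 22) - (14840 - 1*(-6082)) = 1 - (14840 - 1*(-6082)) = 1 - (14840 + 6082) = 1 - 1*20922 = 1 - 20922 = -20921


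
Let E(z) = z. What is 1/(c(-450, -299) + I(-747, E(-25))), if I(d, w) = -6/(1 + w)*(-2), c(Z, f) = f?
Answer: -2/599 ≈ -0.0033389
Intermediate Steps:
I(d, w) = 12/(1 + w)
1/(c(-450, -299) + I(-747, E(-25))) = 1/(-299 + 12/(1 - 25)) = 1/(-299 + 12/(-24)) = 1/(-299 + 12*(-1/24)) = 1/(-299 - 1/2) = 1/(-599/2) = -2/599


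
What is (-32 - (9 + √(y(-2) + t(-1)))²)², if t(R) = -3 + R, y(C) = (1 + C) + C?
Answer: 8968 + 3816*I*√7 ≈ 8968.0 + 10096.0*I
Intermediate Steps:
y(C) = 1 + 2*C
(-32 - (9 + √(y(-2) + t(-1)))²)² = (-32 - (9 + √((1 + 2*(-2)) + (-3 - 1)))²)² = (-32 - (9 + √((1 - 4) - 4))²)² = (-32 - (9 + √(-3 - 4))²)² = (-32 - (9 + √(-7))²)² = (-32 - (9 + I*√7)²)²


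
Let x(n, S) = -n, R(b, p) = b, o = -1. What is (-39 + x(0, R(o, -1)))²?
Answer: 1521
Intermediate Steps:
(-39 + x(0, R(o, -1)))² = (-39 - 1*0)² = (-39 + 0)² = (-39)² = 1521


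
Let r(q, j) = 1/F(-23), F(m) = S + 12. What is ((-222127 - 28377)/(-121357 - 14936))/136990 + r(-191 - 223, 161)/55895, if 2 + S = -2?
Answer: 10314613/658944366360 ≈ 1.5653e-5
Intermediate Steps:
S = -4 (S = -2 - 2 = -4)
F(m) = 8 (F(m) = -4 + 12 = 8)
r(q, j) = ⅛ (r(q, j) = 1/8 = ⅛)
((-222127 - 28377)/(-121357 - 14936))/136990 + r(-191 - 223, 161)/55895 = ((-222127 - 28377)/(-121357 - 14936))/136990 + (⅛)/55895 = -250504/(-136293)*(1/136990) + (⅛)*(1/55895) = -250504*(-1/136293)*(1/136990) + 1/447160 = (1384/753)*(1/136990) + 1/447160 = 692/51576735 + 1/447160 = 10314613/658944366360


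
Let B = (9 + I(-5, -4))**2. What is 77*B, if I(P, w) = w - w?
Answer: 6237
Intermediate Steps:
I(P, w) = 0
B = 81 (B = (9 + 0)**2 = 9**2 = 81)
77*B = 77*81 = 6237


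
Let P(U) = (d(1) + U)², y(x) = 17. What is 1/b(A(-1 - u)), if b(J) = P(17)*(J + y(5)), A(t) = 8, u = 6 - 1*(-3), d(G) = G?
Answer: 1/8100 ≈ 0.00012346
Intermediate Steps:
u = 9 (u = 6 + 3 = 9)
P(U) = (1 + U)²
b(J) = 5508 + 324*J (b(J) = (1 + 17)²*(J + 17) = 18²*(17 + J) = 324*(17 + J) = 5508 + 324*J)
1/b(A(-1 - u)) = 1/(5508 + 324*8) = 1/(5508 + 2592) = 1/8100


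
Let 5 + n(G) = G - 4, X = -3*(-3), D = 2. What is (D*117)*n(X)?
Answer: 0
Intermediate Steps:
X = 9
n(G) = -9 + G (n(G) = -5 + (G - 4) = -5 + (-4 + G) = -9 + G)
(D*117)*n(X) = (2*117)*(-9 + 9) = 234*0 = 0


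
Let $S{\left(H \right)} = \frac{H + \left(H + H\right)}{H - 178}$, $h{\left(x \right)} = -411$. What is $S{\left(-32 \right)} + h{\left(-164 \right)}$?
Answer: $- \frac{14369}{35} \approx -410.54$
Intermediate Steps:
$S{\left(H \right)} = \frac{3 H}{-178 + H}$ ($S{\left(H \right)} = \frac{H + 2 H}{-178 + H} = \frac{3 H}{-178 + H}$)
$S{\left(-32 \right)} + h{\left(-164 \right)} = 3 \left(-32\right) \frac{1}{-178 - 32} - 411 = 3 \left(-32\right) \frac{1}{-210} - 411 = 3 \left(-32\right) \left(- \frac{1}{210}\right) - 411 = \frac{16}{35} - 411 = - \frac{14369}{35}$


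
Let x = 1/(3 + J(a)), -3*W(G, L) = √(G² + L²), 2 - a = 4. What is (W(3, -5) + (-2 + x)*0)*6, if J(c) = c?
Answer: -2*√34 ≈ -11.662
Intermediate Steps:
a = -2 (a = 2 - 1*4 = 2 - 4 = -2)
W(G, L) = -√(G² + L²)/3
x = 1 (x = 1/(3 - 2) = 1/1 = 1)
(W(3, -5) + (-2 + x)*0)*6 = (-√(3² + (-5)²)/3 + (-2 + 1)*0)*6 = (-√(9 + 25)/3 - 1*0)*6 = (-√34/3 + 0)*6 = -√34/3*6 = -2*√34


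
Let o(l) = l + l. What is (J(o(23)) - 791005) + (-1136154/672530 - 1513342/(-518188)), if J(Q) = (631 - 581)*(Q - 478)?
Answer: -70797488965853973/87124243910 ≈ -8.1260e+5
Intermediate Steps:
o(l) = 2*l
J(Q) = -23900 + 50*Q (J(Q) = 50*(-478 + Q) = -23900 + 50*Q)
(J(o(23)) - 791005) + (-1136154/672530 - 1513342/(-518188)) = ((-23900 + 50*(2*23)) - 791005) + (-1136154/672530 - 1513342/(-518188)) = ((-23900 + 50*46) - 791005) + (-1136154*1/672530 - 1513342*(-1/518188)) = ((-23900 + 2300) - 791005) + (-568077/336265 + 756671/259094) = (-21600 - 791005) + 107256631577/87124243910 = -812605 + 107256631577/87124243910 = -70797488965853973/87124243910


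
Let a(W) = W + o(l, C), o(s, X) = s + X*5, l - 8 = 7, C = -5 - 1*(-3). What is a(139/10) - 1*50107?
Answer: -500881/10 ≈ -50088.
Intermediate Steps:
C = -2 (C = -5 + 3 = -2)
l = 15 (l = 8 + 7 = 15)
o(s, X) = s + 5*X
a(W) = 5 + W (a(W) = W + (15 + 5*(-2)) = W + (15 - 10) = W + 5 = 5 + W)
a(139/10) - 1*50107 = (5 + 139/10) - 1*50107 = (5 + 139*(⅒)) - 50107 = (5 + 139/10) - 50107 = 189/10 - 50107 = -500881/10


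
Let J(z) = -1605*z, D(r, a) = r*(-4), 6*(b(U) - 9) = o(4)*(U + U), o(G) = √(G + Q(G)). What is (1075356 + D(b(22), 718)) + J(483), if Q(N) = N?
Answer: 300105 - 176*√2/3 ≈ 3.0002e+5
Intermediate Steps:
o(G) = √2*√G (o(G) = √(G + G) = √(2*G) = √2*√G)
b(U) = 9 + 2*U*√2/3 (b(U) = 9 + ((√2*√4)*(U + U))/6 = 9 + ((√2*2)*(2*U))/6 = 9 + ((2*√2)*(2*U))/6 = 9 + (4*U*√2)/6 = 9 + 2*U*√2/3)
D(r, a) = -4*r
(1075356 + D(b(22), 718)) + J(483) = (1075356 - 4*(9 + (⅔)*22*√2)) - 1605*483 = (1075356 - 4*(9 + 44*√2/3)) - 775215 = (1075356 + (-36 - 176*√2/3)) - 775215 = (1075320 - 176*√2/3) - 775215 = 300105 - 176*√2/3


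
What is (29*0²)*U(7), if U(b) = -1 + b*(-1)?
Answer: 0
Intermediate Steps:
U(b) = -1 - b
(29*0²)*U(7) = (29*0²)*(-1 - 1*7) = (29*0)*(-1 - 7) = 0*(-8) = 0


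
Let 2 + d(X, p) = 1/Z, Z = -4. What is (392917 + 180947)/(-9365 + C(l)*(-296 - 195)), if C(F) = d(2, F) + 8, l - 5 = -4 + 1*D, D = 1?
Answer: -765152/16251 ≈ -47.083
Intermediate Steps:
d(X, p) = -9/4 (d(X, p) = -2 + 1/(-4) = -2 - ¼ = -9/4)
l = 2 (l = 5 + (-4 + 1*1) = 5 + (-4 + 1) = 5 - 3 = 2)
C(F) = 23/4 (C(F) = -9/4 + 8 = 23/4)
(392917 + 180947)/(-9365 + C(l)*(-296 - 195)) = (392917 + 180947)/(-9365 + 23*(-296 - 195)/4) = 573864/(-9365 + (23/4)*(-491)) = 573864/(-9365 - 11293/4) = 573864/(-48753/4) = 573864*(-4/48753) = -765152/16251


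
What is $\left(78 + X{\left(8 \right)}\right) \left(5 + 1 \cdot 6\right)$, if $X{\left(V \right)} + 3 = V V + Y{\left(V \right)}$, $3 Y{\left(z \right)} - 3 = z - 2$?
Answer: $1562$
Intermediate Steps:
$Y{\left(z \right)} = \frac{1}{3} + \frac{z}{3}$ ($Y{\left(z \right)} = 1 + \frac{z - 2}{3} = 1 + \frac{-2 + z}{3} = 1 + \left(- \frac{2}{3} + \frac{z}{3}\right) = \frac{1}{3} + \frac{z}{3}$)
$X{\left(V \right)} = - \frac{8}{3} + V^{2} + \frac{V}{3}$ ($X{\left(V \right)} = -3 + \left(V V + \left(\frac{1}{3} + \frac{V}{3}\right)\right) = -3 + \left(V^{2} + \left(\frac{1}{3} + \frac{V}{3}\right)\right) = -3 + \left(\frac{1}{3} + V^{2} + \frac{V}{3}\right) = - \frac{8}{3} + V^{2} + \frac{V}{3}$)
$\left(78 + X{\left(8 \right)}\right) \left(5 + 1 \cdot 6\right) = \left(78 + \left(- \frac{8}{3} + 8^{2} + \frac{1}{3} \cdot 8\right)\right) \left(5 + 1 \cdot 6\right) = \left(78 + \left(- \frac{8}{3} + 64 + \frac{8}{3}\right)\right) \left(5 + 6\right) = \left(78 + 64\right) 11 = 142 \cdot 11 = 1562$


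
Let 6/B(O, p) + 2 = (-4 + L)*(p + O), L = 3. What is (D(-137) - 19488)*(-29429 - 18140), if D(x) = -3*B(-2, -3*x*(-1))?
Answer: 127002665478/137 ≈ 9.2703e+8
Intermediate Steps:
B(O, p) = 6/(-2 - O - p) (B(O, p) = 6/(-2 + (-4 + 3)*(p + O)) = 6/(-2 - (O + p)) = 6/(-2 + (-O - p)) = 6/(-2 - O - p))
D(x) = 6/x (D(x) = -(-18)/(2 - 2 - 3*x*(-1)) = -(-18)/(2 - 2 + 3*x) = -(-18)/(3*x) = -(-18)*1/(3*x) = -(-6)/x = 6/x)
(D(-137) - 19488)*(-29429 - 18140) = (6/(-137) - 19488)*(-29429 - 18140) = (6*(-1/137) - 19488)*(-47569) = (-6/137 - 19488)*(-47569) = -2669862/137*(-47569) = 127002665478/137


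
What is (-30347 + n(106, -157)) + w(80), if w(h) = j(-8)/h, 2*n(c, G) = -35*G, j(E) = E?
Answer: -137998/5 ≈ -27600.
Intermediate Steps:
n(c, G) = -35*G/2 (n(c, G) = (-35*G)/2 = -35*G/2)
w(h) = -8/h
(-30347 + n(106, -157)) + w(80) = (-30347 - 35/2*(-157)) - 8/80 = (-30347 + 5495/2) - 8*1/80 = -55199/2 - ⅒ = -137998/5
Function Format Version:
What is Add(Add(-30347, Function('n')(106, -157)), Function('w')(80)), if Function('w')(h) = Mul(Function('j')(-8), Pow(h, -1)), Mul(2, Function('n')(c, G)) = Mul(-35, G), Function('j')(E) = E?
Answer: Rational(-137998, 5) ≈ -27600.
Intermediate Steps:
Function('n')(c, G) = Mul(Rational(-35, 2), G) (Function('n')(c, G) = Mul(Rational(1, 2), Mul(-35, G)) = Mul(Rational(-35, 2), G))
Function('w')(h) = Mul(-8, Pow(h, -1))
Add(Add(-30347, Function('n')(106, -157)), Function('w')(80)) = Add(Add(-30347, Mul(Rational(-35, 2), -157)), Mul(-8, Pow(80, -1))) = Add(Add(-30347, Rational(5495, 2)), Mul(-8, Rational(1, 80))) = Add(Rational(-55199, 2), Rational(-1, 10)) = Rational(-137998, 5)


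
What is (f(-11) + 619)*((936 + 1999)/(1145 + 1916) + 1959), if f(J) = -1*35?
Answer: 3503669456/3061 ≈ 1.1446e+6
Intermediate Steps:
f(J) = -35
(f(-11) + 619)*((936 + 1999)/(1145 + 1916) + 1959) = (-35 + 619)*((936 + 1999)/(1145 + 1916) + 1959) = 584*(2935/3061 + 1959) = 584*(5999434/3061) = 3503669456/3061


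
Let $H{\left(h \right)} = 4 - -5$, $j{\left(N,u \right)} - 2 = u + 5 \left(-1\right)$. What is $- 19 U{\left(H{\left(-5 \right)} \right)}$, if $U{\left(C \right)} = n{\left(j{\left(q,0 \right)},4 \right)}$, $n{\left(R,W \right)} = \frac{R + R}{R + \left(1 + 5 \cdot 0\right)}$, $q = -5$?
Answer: $-57$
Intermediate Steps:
$j{\left(N,u \right)} = -3 + u$ ($j{\left(N,u \right)} = 2 + \left(u + 5 \left(-1\right)\right) = 2 + \left(u - 5\right) = 2 + \left(-5 + u\right) = -3 + u$)
$H{\left(h \right)} = 9$ ($H{\left(h \right)} = 4 + 5 = 9$)
$n{\left(R,W \right)} = \frac{2 R}{1 + R}$ ($n{\left(R,W \right)} = \frac{2 R}{R + \left(1 + 0\right)} = \frac{2 R}{R + 1} = \frac{2 R}{1 + R}$)
$U{\left(C \right)} = 3$ ($U{\left(C \right)} = \frac{2 \left(-3 + 0\right)}{1 + \left(-3 + 0\right)} = 2 \left(-3\right) \frac{1}{1 - 3} = 2 \left(-3\right) \frac{1}{-2} = 2 \left(-3\right) \left(- \frac{1}{2}\right) = 3$)
$- 19 U{\left(H{\left(-5 \right)} \right)} = \left(-19\right) 3 = -57$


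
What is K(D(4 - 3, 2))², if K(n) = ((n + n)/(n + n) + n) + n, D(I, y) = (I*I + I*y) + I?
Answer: 81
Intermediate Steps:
D(I, y) = I + I² + I*y (D(I, y) = (I² + I*y) + I = I + I² + I*y)
K(n) = 1 + 2*n (K(n) = ((2*n)/((2*n)) + n) + n = ((2*n)*(1/(2*n)) + n) + n = (1 + n) + n = 1 + 2*n)
K(D(4 - 3, 2))² = (1 + 2*((4 - 3)*(1 + (4 - 3) + 2)))² = (1 + 2*(1*(1 + 1 + 2)))² = (1 + 2*(1*4))² = (1 + 2*4)² = (1 + 8)² = 9² = 81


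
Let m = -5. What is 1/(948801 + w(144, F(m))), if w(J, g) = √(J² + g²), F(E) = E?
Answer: 948801/900223316840 - √20761/900223316840 ≈ 1.0538e-6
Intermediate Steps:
1/(948801 + w(144, F(m))) = 1/(948801 + √(144² + (-5)²)) = 1/(948801 + √(20736 + 25)) = 1/(948801 + √20761)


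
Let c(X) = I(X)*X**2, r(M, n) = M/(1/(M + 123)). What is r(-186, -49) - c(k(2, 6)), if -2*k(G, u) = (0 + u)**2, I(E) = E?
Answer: 17550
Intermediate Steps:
k(G, u) = -u**2/2 (k(G, u) = -(0 + u)**2/2 = -u**2/2)
r(M, n) = M*(123 + M) (r(M, n) = M/(1/(123 + M)) = M*(123 + M))
c(X) = X**3 (c(X) = X*X**2 = X**3)
r(-186, -49) - c(k(2, 6)) = -186*(123 - 186) - (-1/2*6**2)**3 = -186*(-63) - (-1/2*36)**3 = 11718 - 1*(-18)**3 = 11718 - 1*(-5832) = 11718 + 5832 = 17550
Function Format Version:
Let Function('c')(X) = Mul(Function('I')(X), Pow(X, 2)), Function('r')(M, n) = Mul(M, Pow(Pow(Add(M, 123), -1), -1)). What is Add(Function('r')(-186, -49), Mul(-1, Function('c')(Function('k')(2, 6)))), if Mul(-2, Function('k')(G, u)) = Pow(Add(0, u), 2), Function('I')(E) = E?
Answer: 17550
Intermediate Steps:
Function('k')(G, u) = Mul(Rational(-1, 2), Pow(u, 2)) (Function('k')(G, u) = Mul(Rational(-1, 2), Pow(Add(0, u), 2)) = Mul(Rational(-1, 2), Pow(u, 2)))
Function('r')(M, n) = Mul(M, Add(123, M)) (Function('r')(M, n) = Mul(M, Pow(Pow(Add(123, M), -1), -1)) = Mul(M, Add(123, M)))
Function('c')(X) = Pow(X, 3) (Function('c')(X) = Mul(X, Pow(X, 2)) = Pow(X, 3))
Add(Function('r')(-186, -49), Mul(-1, Function('c')(Function('k')(2, 6)))) = Add(Mul(-186, Add(123, -186)), Mul(-1, Pow(Mul(Rational(-1, 2), Pow(6, 2)), 3))) = Add(Mul(-186, -63), Mul(-1, Pow(Mul(Rational(-1, 2), 36), 3))) = Add(11718, Mul(-1, Pow(-18, 3))) = Add(11718, Mul(-1, -5832)) = Add(11718, 5832) = 17550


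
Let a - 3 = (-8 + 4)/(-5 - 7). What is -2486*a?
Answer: -24860/3 ≈ -8286.7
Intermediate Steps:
a = 10/3 (a = 3 + (-8 + 4)/(-5 - 7) = 3 - 4/(-12) = 3 - 4*(-1/12) = 3 + ⅓ = 10/3 ≈ 3.3333)
-2486*a = -2486*10/3 = -24860/3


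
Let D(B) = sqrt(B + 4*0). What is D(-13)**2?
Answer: -13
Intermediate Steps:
D(B) = sqrt(B) (D(B) = sqrt(B + 0) = sqrt(B))
D(-13)**2 = (sqrt(-13))**2 = (I*sqrt(13))**2 = -13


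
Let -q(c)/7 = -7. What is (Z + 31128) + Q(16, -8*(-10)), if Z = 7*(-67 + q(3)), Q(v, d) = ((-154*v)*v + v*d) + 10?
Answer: -7132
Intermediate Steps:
q(c) = 49 (q(c) = -7*(-7) = 49)
Q(v, d) = 10 - 154*v² + d*v (Q(v, d) = (-154*v² + d*v) + 10 = 10 - 154*v² + d*v)
Z = -126 (Z = 7*(-67 + 49) = 7*(-18) = -126)
(Z + 31128) + Q(16, -8*(-10)) = (-126 + 31128) + (10 - 154*16² - 8*(-10)*16) = 31002 + (10 - 154*256 + 80*16) = 31002 + (10 - 39424 + 1280) = 31002 - 38134 = -7132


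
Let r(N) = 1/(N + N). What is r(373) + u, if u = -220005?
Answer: -164123729/746 ≈ -2.2001e+5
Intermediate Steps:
r(N) = 1/(2*N)
r(373) + u = (1/2)/373 - 220005 = (1/2)*(1/373) - 220005 = 1/746 - 220005 = -164123729/746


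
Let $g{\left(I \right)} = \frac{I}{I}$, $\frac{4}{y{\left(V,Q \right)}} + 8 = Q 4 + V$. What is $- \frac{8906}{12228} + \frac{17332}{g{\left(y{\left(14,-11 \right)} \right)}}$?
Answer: $\frac{105963395}{6114} \approx 17331.0$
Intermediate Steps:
$y{\left(V,Q \right)} = \frac{4}{-8 + V + 4 Q}$ ($y{\left(V,Q \right)} = \frac{4}{-8 + \left(Q 4 + V\right)} = \frac{4}{-8 + \left(4 Q + V\right)} = \frac{4}{-8 + \left(V + 4 Q\right)} = \frac{4}{-8 + V + 4 Q}$)
$g{\left(I \right)} = 1$
$- \frac{8906}{12228} + \frac{17332}{g{\left(y{\left(14,-11 \right)} \right)}} = - \frac{8906}{12228} + \frac{17332}{1} = \left(-8906\right) \frac{1}{12228} + 17332 \cdot 1 = - \frac{4453}{6114} + 17332 = \frac{105963395}{6114}$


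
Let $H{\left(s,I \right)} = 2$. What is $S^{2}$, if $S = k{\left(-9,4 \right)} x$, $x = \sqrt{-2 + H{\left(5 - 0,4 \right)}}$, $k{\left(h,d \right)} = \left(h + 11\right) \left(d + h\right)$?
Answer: $0$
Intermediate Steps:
$k{\left(h,d \right)} = \left(11 + h\right) \left(d + h\right)$
$x = 0$ ($x = \sqrt{-2 + 2} = \sqrt{0} = 0$)
$S = 0$ ($S = \left(\left(-9\right)^{2} + 11 \cdot 4 + 11 \left(-9\right) + 4 \left(-9\right)\right) 0 = \left(81 + 44 - 99 - 36\right) 0 = \left(-10\right) 0 = 0$)
$S^{2} = 0^{2} = 0$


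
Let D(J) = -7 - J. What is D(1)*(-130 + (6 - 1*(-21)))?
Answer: 824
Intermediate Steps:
D(1)*(-130 + (6 - 1*(-21))) = (-7 - 1*1)*(-130 + (6 - 1*(-21))) = (-7 - 1)*(-130 + (6 + 21)) = -8*(-130 + 27) = -8*(-103) = 824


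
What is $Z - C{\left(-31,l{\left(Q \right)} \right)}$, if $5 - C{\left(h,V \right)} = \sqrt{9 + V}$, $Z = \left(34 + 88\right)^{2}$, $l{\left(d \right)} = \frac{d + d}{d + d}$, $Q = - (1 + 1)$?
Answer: $14879 + \sqrt{10} \approx 14882.0$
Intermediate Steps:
$Q = -2$ ($Q = \left(-1\right) 2 = -2$)
$l{\left(d \right)} = 1$ ($l{\left(d \right)} = \frac{2 d}{2 d} = 2 d \frac{1}{2 d} = 1$)
$Z = 14884$ ($Z = 122^{2} = 14884$)
$C{\left(h,V \right)} = 5 - \sqrt{9 + V}$
$Z - C{\left(-31,l{\left(Q \right)} \right)} = 14884 - \left(5 - \sqrt{9 + 1}\right) = 14884 - \left(5 - \sqrt{10}\right) = 14879 + \sqrt{10}$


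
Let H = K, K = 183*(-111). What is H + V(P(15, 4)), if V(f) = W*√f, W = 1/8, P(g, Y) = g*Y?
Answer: -20313 + √15/4 ≈ -20312.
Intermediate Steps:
P(g, Y) = Y*g
W = ⅛ ≈ 0.12500
K = -20313
V(f) = √f/8
H = -20313
H + V(P(15, 4)) = -20313 + √(4*15)/8 = -20313 + √60/8 = -20313 + (2*√15)/8 = -20313 + √15/4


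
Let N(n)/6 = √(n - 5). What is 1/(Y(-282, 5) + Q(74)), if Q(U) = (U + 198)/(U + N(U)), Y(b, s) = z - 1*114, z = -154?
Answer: -479/125112 + √69/125112 ≈ -0.0037622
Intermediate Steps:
N(n) = 6*√(-5 + n) (N(n) = 6*√(n - 5) = 6*√(-5 + n))
Y(b, s) = -268 (Y(b, s) = -154 - 1*114 = -154 - 114 = -268)
Q(U) = (198 + U)/(U + 6*√(-5 + U)) (Q(U) = (U + 198)/(U + 6*√(-5 + U)) = (198 + U)/(U + 6*√(-5 + U)))
1/(Y(-282, 5) + Q(74)) = 1/(-268 + (198 + 74)/(74 + 6*√(-5 + 74))) = 1/(-268 + 272/(74 + 6*√69))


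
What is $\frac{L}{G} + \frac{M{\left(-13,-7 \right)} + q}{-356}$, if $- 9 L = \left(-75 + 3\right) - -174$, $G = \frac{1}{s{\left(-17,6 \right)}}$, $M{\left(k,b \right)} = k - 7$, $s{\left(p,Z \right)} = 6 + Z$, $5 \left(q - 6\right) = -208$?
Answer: $- \frac{120901}{890} \approx -135.84$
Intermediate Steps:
$q = - \frac{178}{5}$ ($q = 6 + \frac{1}{5} \left(-208\right) = 6 - \frac{208}{5} = - \frac{178}{5} \approx -35.6$)
$M{\left(k,b \right)} = -7 + k$
$G = \frac{1}{12}$ ($G = \frac{1}{6 + 6} = \frac{1}{12} \approx 0.083333$)
$L = - \frac{34}{3}$ ($L = - \frac{\left(-75 + 3\right) - -174}{9} = - \frac{-72 + 174}{9} = \left(- \frac{1}{9}\right) 102 = - \frac{34}{3} \approx -11.333$)
$\frac{L}{G} + \frac{M{\left(-13,-7 \right)} + q}{-356} = - \frac{34 \frac{1}{\frac{1}{12}}}{3} + \frac{\left(-7 - 13\right) - \frac{178}{5}}{-356} = \left(- \frac{34}{3}\right) 12 + \left(-20 - \frac{178}{5}\right) \left(- \frac{1}{356}\right) = -136 - - \frac{139}{890} = -136 + \frac{139}{890} = - \frac{120901}{890}$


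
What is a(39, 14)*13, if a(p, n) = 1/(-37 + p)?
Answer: 13/2 ≈ 6.5000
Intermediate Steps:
a(39, 14)*13 = 13/(-37 + 39) = 13/2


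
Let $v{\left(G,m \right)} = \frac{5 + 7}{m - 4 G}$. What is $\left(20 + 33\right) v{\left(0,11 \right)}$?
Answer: $\frac{636}{11} \approx 57.818$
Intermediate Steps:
$v{\left(G,m \right)} = \frac{12}{m - 4 G}$
$\left(20 + 33\right) v{\left(0,11 \right)} = \left(20 + 33\right) \frac{12}{11 - 0} = 53 \frac{12}{11 + 0} = 53 \cdot \frac{12}{11} = \frac{636}{11}$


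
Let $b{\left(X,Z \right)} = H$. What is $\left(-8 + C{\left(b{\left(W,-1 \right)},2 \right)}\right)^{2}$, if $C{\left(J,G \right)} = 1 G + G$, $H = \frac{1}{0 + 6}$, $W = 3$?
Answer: $16$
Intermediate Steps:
$H = \frac{1}{6} \approx 0.16667$
$b{\left(X,Z \right)} = \frac{1}{6}$
$C{\left(J,G \right)} = 2 G$ ($C{\left(J,G \right)} = G + G = 2 G$)
$\left(-8 + C{\left(b{\left(W,-1 \right)},2 \right)}\right)^{2} = \left(-8 + 2 \cdot 2\right)^{2} = \left(-8 + 4\right)^{2} = \left(-4\right)^{2} = 16$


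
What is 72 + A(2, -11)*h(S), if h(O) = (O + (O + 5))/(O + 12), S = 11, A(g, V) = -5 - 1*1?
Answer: 1494/23 ≈ 64.957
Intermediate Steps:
A(g, V) = -6 (A(g, V) = -5 - 1 = -6)
h(O) = (5 + 2*O)/(12 + O) (h(O) = (O + (5 + O))/(12 + O) = (5 + 2*O)/(12 + O))
72 + A(2, -11)*h(S) = 72 - 6*(5 + 2*11)/(12 + 11) = 72 - 6*(5 + 22)/23 = 72 - 6*27/23 = 72 - 162/23 = 1494/23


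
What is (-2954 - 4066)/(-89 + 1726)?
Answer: -7020/1637 ≈ -4.2883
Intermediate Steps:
(-2954 - 4066)/(-89 + 1726) = -7020/1637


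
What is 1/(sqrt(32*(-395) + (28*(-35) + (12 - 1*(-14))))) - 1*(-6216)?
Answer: 6216 - I*sqrt(13594)/13594 ≈ 6216.0 - 0.0085768*I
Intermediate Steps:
1/(sqrt(32*(-395) + (28*(-35) + (12 - 1*(-14))))) - 1*(-6216) = 1/(sqrt(-12640 + (-980 + (12 + 14)))) + 6216 = 1/(sqrt(-12640 + (-980 + 26))) + 6216 = 1/(sqrt(-12640 - 954)) + 6216 = 1/(sqrt(-13594)) + 6216 = 1/(I*sqrt(13594)) + 6216 = -I*sqrt(13594)/13594 + 6216 = 6216 - I*sqrt(13594)/13594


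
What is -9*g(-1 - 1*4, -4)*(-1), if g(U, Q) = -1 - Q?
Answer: 27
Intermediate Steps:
-9*g(-1 - 1*4, -4)*(-1) = -9*(-1 - 1*(-4))*(-1) = -9*(-1 + 4)*(-1) = -9*3*(-1) = -27*(-1) = 27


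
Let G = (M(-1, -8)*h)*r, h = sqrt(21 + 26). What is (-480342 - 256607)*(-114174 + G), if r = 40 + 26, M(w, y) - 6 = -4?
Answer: 84140415126 - 97277268*sqrt(47) ≈ 8.3473e+10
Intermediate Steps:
h = sqrt(47) ≈ 6.8557
M(w, y) = 2 (M(w, y) = 6 - 4 = 2)
r = 66
G = 132*sqrt(47) (G = (2*sqrt(47))*66 = 132*sqrt(47) ≈ 904.95)
(-480342 - 256607)*(-114174 + G) = (-480342 - 256607)*(-114174 + 132*sqrt(47)) = -736949*(-114174 + 132*sqrt(47)) = 84140415126 - 97277268*sqrt(47)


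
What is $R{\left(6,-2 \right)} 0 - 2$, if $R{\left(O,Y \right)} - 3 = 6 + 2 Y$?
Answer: $-2$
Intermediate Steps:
$R{\left(O,Y \right)} = 9 + 2 Y$ ($R{\left(O,Y \right)} = 3 + \left(6 + 2 Y\right) = 9 + 2 Y$)
$R{\left(6,-2 \right)} 0 - 2 = \left(9 + 2 \left(-2\right)\right) 0 - 2 = \left(9 - 4\right) 0 - 2 = 5 \cdot 0 - 2 = 0 - 2 = -2$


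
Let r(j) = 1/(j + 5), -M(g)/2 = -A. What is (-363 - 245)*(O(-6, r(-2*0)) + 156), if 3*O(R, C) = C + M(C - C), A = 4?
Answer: -1447648/15 ≈ -96510.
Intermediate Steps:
M(g) = 8 (M(g) = -(-2)*4 = -2*(-4) = 8)
r(j) = 1/(5 + j)
O(R, C) = 8/3 + C/3 (O(R, C) = (C + 8)/3 = (8 + C)/3 = 8/3 + C/3)
(-363 - 245)*(O(-6, r(-2*0)) + 156) = (-363 - 245)*((8/3 + 1/(3*(5 - 2*0))) + 156) = -608*((8/3 + 1/(3*(5 + 0))) + 156) = -608*((8/3 + (1/3)/5) + 156) = -608*((8/3 + (1/3)*(1/5)) + 156) = -608*((8/3 + 1/15) + 156) = -608*(41/15 + 156) = -608*2381/15 = -1447648/15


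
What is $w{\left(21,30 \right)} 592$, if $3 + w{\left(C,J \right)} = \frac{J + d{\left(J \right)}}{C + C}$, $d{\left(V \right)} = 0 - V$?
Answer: $-1776$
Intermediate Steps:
$d{\left(V \right)} = - V$
$w{\left(C,J \right)} = -3$ ($w{\left(C,J \right)} = -3 + \frac{J - J}{C + C} = -3 + \frac{0}{2 C} = -3 + 0 \frac{1}{2 C} = -3 + 0 = -3$)
$w{\left(21,30 \right)} 592 = \left(-3\right) 592 = -1776$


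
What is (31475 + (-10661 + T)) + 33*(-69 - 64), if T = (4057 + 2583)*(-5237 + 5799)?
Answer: 3748105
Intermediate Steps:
T = 3731680 (T = 6640*562 = 3731680)
(31475 + (-10661 + T)) + 33*(-69 - 64) = (31475 + (-10661 + 3731680)) + 33*(-69 - 64) = (31475 + 3721019) + 33*(-133) = 3752494 - 4389 = 3748105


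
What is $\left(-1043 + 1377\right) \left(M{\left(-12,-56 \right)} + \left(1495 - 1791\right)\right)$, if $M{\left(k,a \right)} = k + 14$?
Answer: $-98196$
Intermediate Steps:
$M{\left(k,a \right)} = 14 + k$
$\left(-1043 + 1377\right) \left(M{\left(-12,-56 \right)} + \left(1495 - 1791\right)\right) = \left(-1043 + 1377\right) \left(\left(14 - 12\right) + \left(1495 - 1791\right)\right) = 334 \left(2 + \left(1495 - 1791\right)\right) = 334 \left(2 - 296\right) = 334 \left(-294\right) = -98196$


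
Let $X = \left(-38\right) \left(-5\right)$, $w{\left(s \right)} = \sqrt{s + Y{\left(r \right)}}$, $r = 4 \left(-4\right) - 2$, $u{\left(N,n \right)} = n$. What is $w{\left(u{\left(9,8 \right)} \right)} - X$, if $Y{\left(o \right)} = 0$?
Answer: $-190 + 2 \sqrt{2} \approx -187.17$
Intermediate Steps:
$r = -18$ ($r = -16 - 2 = -18$)
$w{\left(s \right)} = \sqrt{s}$ ($w{\left(s \right)} = \sqrt{s + 0} = \sqrt{s}$)
$X = 190$
$w{\left(u{\left(9,8 \right)} \right)} - X = \sqrt{8} - 190 = 2 \sqrt{2} - 190 = -190 + 2 \sqrt{2}$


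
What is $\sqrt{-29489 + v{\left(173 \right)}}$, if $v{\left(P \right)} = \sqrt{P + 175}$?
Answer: $\sqrt{-29489 + 2 \sqrt{87}} \approx 171.67 i$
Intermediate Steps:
$v{\left(P \right)} = \sqrt{175 + P}$
$\sqrt{-29489 + v{\left(173 \right)}} = \sqrt{-29489 + \sqrt{175 + 173}} = \sqrt{-29489 + \sqrt{348}} = \sqrt{-29489 + 2 \sqrt{87}}$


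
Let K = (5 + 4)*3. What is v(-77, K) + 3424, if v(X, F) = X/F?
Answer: 92371/27 ≈ 3421.1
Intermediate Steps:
K = 27 (K = 9*3 = 27)
v(-77, K) + 3424 = -77/27 + 3424 = 92371/27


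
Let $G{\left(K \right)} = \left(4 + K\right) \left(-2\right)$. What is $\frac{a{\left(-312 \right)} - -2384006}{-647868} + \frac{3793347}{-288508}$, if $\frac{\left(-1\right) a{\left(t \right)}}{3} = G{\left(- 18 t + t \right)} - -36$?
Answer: $- \frac{788637545291}{46728775236} \approx -16.877$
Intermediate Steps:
$G{\left(K \right)} = -8 - 2 K$
$a{\left(t \right)} = -84 - 102 t$ ($a{\left(t \right)} = - 3 \left(\left(-8 - 2 \left(- 18 t + t\right)\right) - -36\right) = - 3 \left(\left(-8 - 2 \left(- 17 t\right)\right) + 36\right) = - 3 \left(\left(-8 + 34 t\right) + 36\right) = - 3 \left(28 + 34 t\right) = -84 - 102 t$)
$\frac{a{\left(-312 \right)} - -2384006}{-647868} + \frac{3793347}{-288508} = \frac{\left(-84 - -31824\right) - -2384006}{-647868} + \frac{3793347}{-288508} = \left(\left(-84 + 31824\right) + 2384006\right) \left(- \frac{1}{647868}\right) + 3793347 \left(- \frac{1}{288508}\right) = \left(31740 + 2384006\right) \left(- \frac{1}{647868}\right) - \frac{3793347}{288508} = 2415746 \left(- \frac{1}{647868}\right) - \frac{3793347}{288508} = - \frac{1207873}{323934} - \frac{3793347}{288508} = - \frac{788637545291}{46728775236}$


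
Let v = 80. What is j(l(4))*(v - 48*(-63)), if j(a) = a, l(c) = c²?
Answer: 49664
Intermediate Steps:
j(l(4))*(v - 48*(-63)) = 4²*(80 - 48*(-63)) = 16*(80 + 3024) = 16*3104 = 49664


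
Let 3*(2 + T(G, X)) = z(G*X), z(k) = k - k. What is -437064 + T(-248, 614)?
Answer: -437066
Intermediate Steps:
z(k) = 0
T(G, X) = -2 (T(G, X) = -2 + (⅓)*0 = -2 + 0 = -2)
-437064 + T(-248, 614) = -437064 - 2 = -437066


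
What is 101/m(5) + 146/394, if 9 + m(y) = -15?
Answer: -18145/4728 ≈ -3.8378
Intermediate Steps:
m(y) = -24 (m(y) = -9 - 15 = -24)
101/m(5) + 146/394 = 101/(-24) + 146/394 = 101*(-1/24) + 146*(1/394) = -101/24 + 73/197 = -18145/4728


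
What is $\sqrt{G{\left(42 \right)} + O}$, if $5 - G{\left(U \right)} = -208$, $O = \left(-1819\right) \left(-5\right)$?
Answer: $2 \sqrt{2327} \approx 96.478$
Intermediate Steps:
$O = 9095$
$G{\left(U \right)} = 213$ ($G{\left(U \right)} = 5 - -208 = 5 + 208 = 213$)
$\sqrt{G{\left(42 \right)} + O} = \sqrt{213 + 9095} = \sqrt{9308} = 2 \sqrt{2327}$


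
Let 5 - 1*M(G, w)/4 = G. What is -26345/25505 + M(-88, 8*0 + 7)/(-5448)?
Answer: -2550257/2315854 ≈ -1.1012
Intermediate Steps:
M(G, w) = 20 - 4*G
-26345/25505 + M(-88, 8*0 + 7)/(-5448) = -26345/25505 + (20 - 4*(-88))/(-5448) = -26345*1/25505 + (20 + 352)*(-1/5448) = -5269/5101 + 372*(-1/5448) = -5269/5101 - 31/454 = -2550257/2315854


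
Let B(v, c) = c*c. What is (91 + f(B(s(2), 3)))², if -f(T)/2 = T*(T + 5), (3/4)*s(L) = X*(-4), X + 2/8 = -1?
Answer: 25921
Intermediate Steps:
X = -5/4 (X = -¼ - 1 = -5/4 ≈ -1.2500)
s(L) = 20/3 (s(L) = 4*(-5/4*(-4))/3 = (4/3)*5 = 20/3)
B(v, c) = c²
f(T) = -2*T*(5 + T) (f(T) = -2*T*(T + 5) = -2*T*(5 + T))
(91 + f(B(s(2), 3)))² = (91 - 2*3²*(5 + 3²))² = (91 - 2*9*(5 + 9))² = (91 - 2*9*14)² = (91 - 252)² = (-161)² = 25921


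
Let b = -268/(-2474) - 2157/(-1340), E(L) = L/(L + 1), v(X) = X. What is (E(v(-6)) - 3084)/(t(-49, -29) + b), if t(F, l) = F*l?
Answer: -5109987624/2358268949 ≈ -2.1668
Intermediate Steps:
E(L) = L/(1 + L)
b = 2847769/1657580 (b = -268*(-1/2474) - 2157*(-1/1340) = 134/1237 + 2157/1340 = 2847769/1657580 ≈ 1.7180)
(E(v(-6)) - 3084)/(t(-49, -29) + b) = (-6/(1 - 6) - 3084)/(-49*(-29) + 2847769/1657580) = (-6/(-5) - 3084)/(1421 + 2847769/1657580) = (-6*(-⅕) - 3084)/(2358268949/1657580) = (6/5 - 3084)*(1657580/2358268949) = -15414/5*1657580/2358268949 = -5109987624/2358268949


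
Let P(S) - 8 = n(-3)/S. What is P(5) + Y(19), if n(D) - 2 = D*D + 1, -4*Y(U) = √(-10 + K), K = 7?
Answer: 52/5 - I*√3/4 ≈ 10.4 - 0.43301*I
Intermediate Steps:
Y(U) = -I*√3/4 (Y(U) = -√(-10 + 7)/4 = -I*√3/4)
n(D) = 3 + D² (n(D) = 2 + (D*D + 1) = 2 + (D² + 1) = 2 + (1 + D²) = 3 + D²)
P(S) = 8 + 12/S (P(S) = 8 + (3 + (-3)²)/S = 8 + (3 + 9)/S = 8 + 12/S)
P(5) + Y(19) = (8 + 12/5) - I*√3/4 = 52/5 - I*√3/4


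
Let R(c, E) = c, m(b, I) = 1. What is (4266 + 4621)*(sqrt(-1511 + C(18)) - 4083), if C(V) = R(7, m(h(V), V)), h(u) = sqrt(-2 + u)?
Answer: -36285621 + 35548*I*sqrt(94) ≈ -3.6286e+7 + 3.4465e+5*I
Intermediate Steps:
C(V) = 7
(4266 + 4621)*(sqrt(-1511 + C(18)) - 4083) = (4266 + 4621)*(sqrt(-1511 + 7) - 4083) = 8887*(sqrt(-1504) - 4083) = 8887*(4*I*sqrt(94) - 4083) = 8887*(-4083 + 4*I*sqrt(94)) = -36285621 + 35548*I*sqrt(94)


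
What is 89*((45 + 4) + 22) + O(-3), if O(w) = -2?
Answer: 6317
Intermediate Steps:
89*((45 + 4) + 22) + O(-3) = 89*((45 + 4) + 22) - 2 = 89*(49 + 22) - 2 = 89*71 - 2 = 6319 - 2 = 6317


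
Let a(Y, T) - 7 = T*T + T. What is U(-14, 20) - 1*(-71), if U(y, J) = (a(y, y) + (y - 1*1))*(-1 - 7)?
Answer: -1321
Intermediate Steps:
a(Y, T) = 7 + T + T² (a(Y, T) = 7 + (T*T + T) = 7 + (T² + T) = 7 + (T + T²) = 7 + T + T²)
U(y, J) = -48 - 16*y - 8*y² (U(y, J) = ((7 + y + y²) + (y - 1*1))*(-1 - 7) = ((7 + y + y²) + (y - 1))*(-8) = ((7 + y + y²) + (-1 + y))*(-8) = (6 + y² + 2*y)*(-8) = -48 - 16*y - 8*y²)
U(-14, 20) - 1*(-71) = (-48 - 16*(-14) - 8*(-14)²) - 1*(-71) = (-48 + 224 - 8*196) + 71 = (-48 + 224 - 1568) + 71 = -1392 + 71 = -1321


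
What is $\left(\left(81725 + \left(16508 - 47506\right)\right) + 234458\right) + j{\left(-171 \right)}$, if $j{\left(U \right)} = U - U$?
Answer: $285185$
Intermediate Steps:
$j{\left(U \right)} = 0$
$\left(\left(81725 + \left(16508 - 47506\right)\right) + 234458\right) + j{\left(-171 \right)} = \left(\left(81725 + \left(16508 - 47506\right)\right) + 234458\right) + 0 = \left(\left(81725 - 30998\right) + 234458\right) + 0 = \left(50727 + 234458\right) + 0 = 285185 + 0 = 285185$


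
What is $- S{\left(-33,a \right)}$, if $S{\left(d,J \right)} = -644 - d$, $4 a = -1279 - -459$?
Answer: $611$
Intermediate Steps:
$a = -205$ ($a = \frac{-1279 - -459}{4} = \frac{-1279 + 459}{4} = \frac{1}{4} \left(-820\right) = -205$)
$- S{\left(-33,a \right)} = - (-644 - -33) = - (-644 + 33) = \left(-1\right) \left(-611\right) = 611$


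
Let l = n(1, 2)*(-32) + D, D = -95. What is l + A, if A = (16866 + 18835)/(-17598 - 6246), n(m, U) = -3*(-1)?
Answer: -4589905/23844 ≈ -192.50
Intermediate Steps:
n(m, U) = 3
l = -191 (l = 3*(-32) - 95 = -96 - 95 = -191)
A = -35701/23844 (A = 35701/(-23844) = 35701*(-1/23844) = -35701/23844 ≈ -1.4973)
l + A = -191 - 35701/23844 = -4589905/23844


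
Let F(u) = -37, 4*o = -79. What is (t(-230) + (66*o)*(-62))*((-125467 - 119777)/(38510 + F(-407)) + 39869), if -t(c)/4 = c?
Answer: 125354707075441/38473 ≈ 3.2583e+9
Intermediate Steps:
o = -79/4 (o = (¼)*(-79) = -79/4 ≈ -19.750)
t(c) = -4*c
(t(-230) + (66*o)*(-62))*((-125467 - 119777)/(38510 + F(-407)) + 39869) = (-4*(-230) + (66*(-79/4))*(-62))*((-125467 - 119777)/(38510 - 37) + 39869) = (920 - 2607/2*(-62))*(-245244/38473 + 39869) = (920 + 80817)*(-245244*1/38473 + 39869) = 81737*(-245244/38473 + 39869) = 81737*(1533634793/38473) = 125354707075441/38473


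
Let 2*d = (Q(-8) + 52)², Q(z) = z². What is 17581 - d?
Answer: 10853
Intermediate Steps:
d = 6728 (d = ((-8)² + 52)²/2 = (64 + 52)²/2 = (½)*116² = (½)*13456 = 6728)
17581 - d = 17581 - 1*6728 = 17581 - 6728 = 10853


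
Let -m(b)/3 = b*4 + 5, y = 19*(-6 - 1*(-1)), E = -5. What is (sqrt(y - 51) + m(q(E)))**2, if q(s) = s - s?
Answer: (15 - I*sqrt(146))**2 ≈ 79.0 - 362.49*I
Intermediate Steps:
q(s) = 0
y = -95 (y = 19*(-6 + 1) = 19*(-5) = -95)
m(b) = -15 - 12*b (m(b) = -3*(b*4 + 5) = -3*(4*b + 5) = -3*(5 + 4*b) = -15 - 12*b)
(sqrt(y - 51) + m(q(E)))**2 = (sqrt(-95 - 51) + (-15 - 12*0))**2 = (sqrt(-146) + (-15 + 0))**2 = (I*sqrt(146) - 15)**2 = (-15 + I*sqrt(146))**2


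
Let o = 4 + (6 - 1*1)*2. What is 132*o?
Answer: 1848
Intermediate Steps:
o = 14 (o = 4 + (6 - 1)*2 = 4 + 5*2 = 4 + 10 = 14)
132*o = 132*14 = 1848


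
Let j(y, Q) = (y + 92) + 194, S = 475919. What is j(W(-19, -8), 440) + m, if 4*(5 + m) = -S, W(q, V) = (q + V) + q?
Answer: -474979/4 ≈ -1.1874e+5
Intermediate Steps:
W(q, V) = V + 2*q (W(q, V) = (V + q) + q = V + 2*q)
m = -475939/4 (m = -5 + (-1*475919)/4 = -5 + (1/4)*(-475919) = -5 - 475919/4 = -475939/4 ≈ -1.1898e+5)
j(y, Q) = 286 + y (j(y, Q) = (92 + y) + 194 = 286 + y)
j(W(-19, -8), 440) + m = (286 + (-8 + 2*(-19))) - 475939/4 = (286 + (-8 - 38)) - 475939/4 = (286 - 46) - 475939/4 = 240 - 475939/4 = -474979/4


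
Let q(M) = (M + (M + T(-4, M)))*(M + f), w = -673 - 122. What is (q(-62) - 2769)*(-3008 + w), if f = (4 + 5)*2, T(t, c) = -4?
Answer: -10887989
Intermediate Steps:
w = -795
f = 18 (f = 9*2 = 18)
q(M) = (-4 + 2*M)*(18 + M) (q(M) = (M + (M - 4))*(M + 18) = (M + (-4 + M))*(18 + M) = (-4 + 2*M)*(18 + M))
(q(-62) - 2769)*(-3008 + w) = ((-72 + 2*(-62)² + 32*(-62)) - 2769)*(-3008 - 795) = ((-72 + 2*3844 - 1984) - 2769)*(-3803) = ((-72 + 7688 - 1984) - 2769)*(-3803) = (5632 - 2769)*(-3803) = 2863*(-3803) = -10887989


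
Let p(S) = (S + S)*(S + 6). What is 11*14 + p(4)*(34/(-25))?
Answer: 226/5 ≈ 45.200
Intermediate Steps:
p(S) = 2*S*(6 + S) (p(S) = (2*S)*(6 + S) = 2*S*(6 + S))
11*14 + p(4)*(34/(-25)) = 11*14 + (2*4*(6 + 4))*(34/(-25)) = 154 + (2*4*10)*(34*(-1/25)) = 154 + 80*(-34/25) = 154 - 544/5 = 226/5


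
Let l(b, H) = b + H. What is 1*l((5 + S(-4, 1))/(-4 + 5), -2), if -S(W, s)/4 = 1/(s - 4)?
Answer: 13/3 ≈ 4.3333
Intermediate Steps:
S(W, s) = -4/(-4 + s) (S(W, s) = -4/(s - 4) = -4/(-4 + s))
l(b, H) = H + b
1*l((5 + S(-4, 1))/(-4 + 5), -2) = 1*(-2 + (5 - 4/(-4 + 1))/(-4 + 5)) = 1*(-2 + (5 - 4/(-3))/1) = 1*(-2 + (5 - 4*(-⅓))*1) = 1*(-2 + (5 + 4/3)*1) = 1*(-2 + (19/3)*1) = 1*(-2 + 19/3) = 1*(13/3) = 13/3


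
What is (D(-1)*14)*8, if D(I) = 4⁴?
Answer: 28672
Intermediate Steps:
D(I) = 256
(D(-1)*14)*8 = (256*14)*8 = 3584*8 = 28672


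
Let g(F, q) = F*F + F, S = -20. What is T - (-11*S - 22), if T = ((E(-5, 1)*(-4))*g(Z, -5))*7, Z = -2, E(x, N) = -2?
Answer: -86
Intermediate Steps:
g(F, q) = F + F**2 (g(F, q) = F**2 + F = F + F**2)
T = 112 (T = ((-2*(-4))*(-2*(1 - 2)))*7 = (8*(-2*(-1)))*7 = (8*2)*7 = 16*7 = 112)
T - (-11*S - 22) = 112 - (-11*(-20) - 22) = 112 - (220 - 22) = 112 - 1*198 = 112 - 198 = -86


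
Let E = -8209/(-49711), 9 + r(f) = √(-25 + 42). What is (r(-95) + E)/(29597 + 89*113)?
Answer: -219595/985619997 + √17/39654 ≈ -0.00011882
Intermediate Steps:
r(f) = -9 + √17 (r(f) = -9 + √(-25 + 42) = -9 + √17)
E = 8209/49711 (E = -8209*(-1/49711) = 8209/49711 ≈ 0.16513)
(r(-95) + E)/(29597 + 89*113) = ((-9 + √17) + 8209/49711)/(29597 + 89*113) = (-439190/49711 + √17)/(29597 + 10057) = (-439190/49711 + √17)/39654 = (-439190/49711 + √17)*(1/39654) = -219595/985619997 + √17/39654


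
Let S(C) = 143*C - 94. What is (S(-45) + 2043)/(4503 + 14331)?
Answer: -2243/9417 ≈ -0.23819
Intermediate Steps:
S(C) = -94 + 143*C
(S(-45) + 2043)/(4503 + 14331) = ((-94 + 143*(-45)) + 2043)/(4503 + 14331) = ((-94 - 6435) + 2043)/18834 = (-6529 + 2043)*(1/18834) = -4486*1/18834 = -2243/9417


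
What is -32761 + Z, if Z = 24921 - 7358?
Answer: -15198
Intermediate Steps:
Z = 17563
-32761 + Z = -32761 + 17563 = -15198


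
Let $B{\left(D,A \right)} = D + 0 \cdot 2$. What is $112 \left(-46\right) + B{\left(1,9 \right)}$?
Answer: $-5151$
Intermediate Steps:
$B{\left(D,A \right)} = D$ ($B{\left(D,A \right)} = D + 0 = D$)
$112 \left(-46\right) + B{\left(1,9 \right)} = 112 \left(-46\right) + 1 = -5152 + 1 = -5151$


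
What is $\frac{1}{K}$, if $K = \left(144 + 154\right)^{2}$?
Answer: $\frac{1}{88804} \approx 1.1261 \cdot 10^{-5}$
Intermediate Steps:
$K = 88804$ ($K = 298^{2} = 88804$)
$\frac{1}{K} = \frac{1}{88804}$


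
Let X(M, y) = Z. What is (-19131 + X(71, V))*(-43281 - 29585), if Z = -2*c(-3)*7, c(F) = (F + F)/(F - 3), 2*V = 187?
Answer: 1395019570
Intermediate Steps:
V = 187/2 (V = (½)*187 = 187/2 ≈ 93.500)
c(F) = 2*F/(-3 + F) (c(F) = (2*F)/(-3 + F) = 2*F/(-3 + F))
Z = -14 (Z = -4*(-3)/(-3 - 3)*7 = -4*(-3)/(-6)*7 = -4*(-3)*(-1)/6*7 = -2*1*7 = -2*7 = -14)
X(M, y) = -14
(-19131 + X(71, V))*(-43281 - 29585) = (-19131 - 14)*(-43281 - 29585) = -19145*(-72866) = 1395019570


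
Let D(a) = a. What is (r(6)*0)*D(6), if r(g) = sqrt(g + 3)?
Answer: 0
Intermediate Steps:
r(g) = sqrt(3 + g)
(r(6)*0)*D(6) = (sqrt(3 + 6)*0)*6 = (sqrt(9)*0)*6 = (3*0)*6 = 0*6 = 0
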